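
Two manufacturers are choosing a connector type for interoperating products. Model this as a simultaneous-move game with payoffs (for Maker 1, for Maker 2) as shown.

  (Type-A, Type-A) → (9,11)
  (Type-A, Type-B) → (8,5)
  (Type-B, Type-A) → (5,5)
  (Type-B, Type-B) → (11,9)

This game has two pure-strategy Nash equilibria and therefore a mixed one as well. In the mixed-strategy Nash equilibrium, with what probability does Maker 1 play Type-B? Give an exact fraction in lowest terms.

Maker 1's mix p on Type-A must make Maker 2 indifferent between Type-A and Type-B.
Maker 2's payoff from Type-A: 11p + 5(1−p). From Type-B: 5p + 9(1−p).
Set equal: 6p = 4(1−p) → p = 4/10 = 2/5.
Probability on Type-B is 1 − 2/5 = 3/5.

3/5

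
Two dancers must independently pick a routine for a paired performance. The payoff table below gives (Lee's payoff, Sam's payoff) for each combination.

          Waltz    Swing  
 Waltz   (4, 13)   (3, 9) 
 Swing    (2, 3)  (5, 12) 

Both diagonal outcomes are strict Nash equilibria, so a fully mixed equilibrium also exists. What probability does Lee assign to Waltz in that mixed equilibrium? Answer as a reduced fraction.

9/13

Lee's mix p on Waltz must make Sam indifferent between Waltz and Swing.
Sam's payoff from Waltz: 13p + 3(1−p). From Swing: 9p + 12(1−p).
Set equal: 4p = 9(1−p) → p = 9/13.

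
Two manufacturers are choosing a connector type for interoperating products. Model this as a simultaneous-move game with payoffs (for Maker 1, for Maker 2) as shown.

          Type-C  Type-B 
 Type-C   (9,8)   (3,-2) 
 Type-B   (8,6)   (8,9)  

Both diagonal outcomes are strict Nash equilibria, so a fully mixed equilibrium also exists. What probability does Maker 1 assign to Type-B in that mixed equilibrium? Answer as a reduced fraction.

10/13

Maker 1's mix p on Type-C must make Maker 2 indifferent between Type-C and Type-B.
Maker 2's payoff from Type-C: 8p + 6(1−p). From Type-B: (-2)p + 9(1−p).
Set equal: 10p = 3(1−p) → p = 3/13.
Probability on Type-B is 1 − 3/13 = 10/13.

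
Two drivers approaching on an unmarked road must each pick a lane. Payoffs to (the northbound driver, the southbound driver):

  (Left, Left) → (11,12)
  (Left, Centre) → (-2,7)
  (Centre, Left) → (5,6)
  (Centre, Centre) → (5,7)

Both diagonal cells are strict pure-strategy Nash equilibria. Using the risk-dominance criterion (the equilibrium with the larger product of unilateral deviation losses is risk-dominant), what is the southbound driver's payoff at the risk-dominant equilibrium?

At both Left: the northbound driver loses 11 − 5 = 6 by deviating; the southbound driver loses 12 − 7 = 5. Product = 6·5 = 30.
At both Centre: the northbound driver loses 5 − (-2) = 7 by deviating; the southbound driver loses 7 − 6 = 1. Product = 7·1 = 7.
30 > 7, so both Left is risk-dominant. The southbound driver's payoff there is 12.

12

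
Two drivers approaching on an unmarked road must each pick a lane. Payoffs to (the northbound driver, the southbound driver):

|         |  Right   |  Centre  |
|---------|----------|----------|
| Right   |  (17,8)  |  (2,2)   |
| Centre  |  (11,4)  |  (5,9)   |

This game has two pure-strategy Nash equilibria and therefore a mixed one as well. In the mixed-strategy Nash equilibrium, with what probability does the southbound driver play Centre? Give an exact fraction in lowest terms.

The southbound driver's mix q on Right must make the northbound driver indifferent between Right and Centre.
The northbound driver's payoff from Right: 17q + 2(1−q). From Centre: 11q + 5(1−q).
Set equal: 6q = 3(1−q) → q = 3/9 = 1/3.
Probability on Centre is 1 − 1/3 = 2/3.

2/3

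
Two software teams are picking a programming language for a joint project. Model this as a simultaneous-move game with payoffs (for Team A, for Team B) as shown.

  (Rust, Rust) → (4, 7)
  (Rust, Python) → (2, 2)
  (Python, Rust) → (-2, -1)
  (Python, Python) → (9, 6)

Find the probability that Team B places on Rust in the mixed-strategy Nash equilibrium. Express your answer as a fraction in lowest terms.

7/13

Team B's mix q on Rust must make Team A indifferent between Rust and Python.
Team A's payoff from Rust: 4q + 2(1−q). From Python: (-2)q + 9(1−q).
Set equal: 6q = 7(1−q) → q = 7/13.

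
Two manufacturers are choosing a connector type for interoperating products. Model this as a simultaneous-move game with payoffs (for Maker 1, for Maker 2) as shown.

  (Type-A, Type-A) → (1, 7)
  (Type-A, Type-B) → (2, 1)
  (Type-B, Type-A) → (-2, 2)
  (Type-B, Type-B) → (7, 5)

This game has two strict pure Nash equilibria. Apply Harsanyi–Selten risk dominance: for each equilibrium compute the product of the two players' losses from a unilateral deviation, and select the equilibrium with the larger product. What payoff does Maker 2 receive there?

7

At both Type-A: Maker 1 loses 1 − (-2) = 3 by deviating; Maker 2 loses 7 − 1 = 6. Product = 3·6 = 18.
At both Type-B: Maker 1 loses 7 − 2 = 5 by deviating; Maker 2 loses 5 − 2 = 3. Product = 5·3 = 15.
18 > 15, so both Type-A is risk-dominant. Maker 2's payoff there is 7.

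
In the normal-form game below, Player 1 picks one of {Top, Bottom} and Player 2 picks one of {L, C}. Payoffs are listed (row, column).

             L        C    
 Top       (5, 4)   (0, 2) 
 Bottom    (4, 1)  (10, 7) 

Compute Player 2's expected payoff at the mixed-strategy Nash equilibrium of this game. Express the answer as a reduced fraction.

13/4

Player 1 mixes with probability p on Top, chosen so Player 2 is indifferent: 4p + 1(1−p) = 2p + 7(1−p) gives p = 3/4.
Player 2's expected payoff is 4·3/4 + 1·1/4 = 13/4.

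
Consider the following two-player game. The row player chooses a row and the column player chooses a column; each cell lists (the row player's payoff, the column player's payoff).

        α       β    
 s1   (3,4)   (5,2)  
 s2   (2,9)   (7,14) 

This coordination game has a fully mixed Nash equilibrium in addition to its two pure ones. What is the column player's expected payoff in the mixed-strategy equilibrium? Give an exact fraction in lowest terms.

38/7

The row player mixes with probability p on s1, chosen so the column player is indifferent: 4p + 9(1−p) = 2p + 14(1−p) gives p = 5/7.
The column player's expected payoff is 4·5/7 + 9·2/7 = 38/7.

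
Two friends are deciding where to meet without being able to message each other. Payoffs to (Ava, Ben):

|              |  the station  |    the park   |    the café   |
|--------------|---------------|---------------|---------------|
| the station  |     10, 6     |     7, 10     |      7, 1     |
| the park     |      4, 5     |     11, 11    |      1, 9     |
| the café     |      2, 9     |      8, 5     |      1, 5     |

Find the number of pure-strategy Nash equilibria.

1

Both the park: Ava gets 11 (best alternative 8); Ben gets 11 (best alternative 9). Neither deviates — NE.
Both the café is not a NE: Ava would switch to the station (7 > 1).
No other cell survives both best-response checks, so there is 1 pure NE.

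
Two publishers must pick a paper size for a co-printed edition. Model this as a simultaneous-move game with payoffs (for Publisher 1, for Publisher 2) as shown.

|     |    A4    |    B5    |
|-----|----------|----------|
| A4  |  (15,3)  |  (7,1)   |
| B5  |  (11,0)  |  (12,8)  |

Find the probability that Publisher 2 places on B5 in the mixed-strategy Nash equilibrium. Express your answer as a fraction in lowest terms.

Publisher 2's mix q on A4 must make Publisher 1 indifferent between A4 and B5.
Publisher 1's payoff from A4: 15q + 7(1−q). From B5: 11q + 12(1−q).
Set equal: 4q = 5(1−q) → q = 5/9.
Probability on B5 is 1 − 5/9 = 4/9.

4/9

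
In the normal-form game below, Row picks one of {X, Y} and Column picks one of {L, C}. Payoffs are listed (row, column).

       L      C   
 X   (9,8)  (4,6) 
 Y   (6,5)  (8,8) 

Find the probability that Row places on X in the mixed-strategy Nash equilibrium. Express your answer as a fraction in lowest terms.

Row's mix p on X must make Column indifferent between L and C.
Column's payoff from L: 8p + 5(1−p). From C: 6p + 8(1−p).
Set equal: 2p = 3(1−p) → p = 3/5.

3/5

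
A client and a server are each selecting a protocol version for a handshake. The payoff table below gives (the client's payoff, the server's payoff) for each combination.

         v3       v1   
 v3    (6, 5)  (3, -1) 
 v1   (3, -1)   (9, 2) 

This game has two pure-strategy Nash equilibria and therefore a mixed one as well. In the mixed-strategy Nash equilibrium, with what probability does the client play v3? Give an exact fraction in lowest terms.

1/3

The client's mix p on v3 must make the server indifferent between v3 and v1.
The server's payoff from v3: 5p + (-1)(1−p). From v1: (-1)p + 2(1−p).
Set equal: 6p = 3(1−p) → p = 3/9 = 1/3.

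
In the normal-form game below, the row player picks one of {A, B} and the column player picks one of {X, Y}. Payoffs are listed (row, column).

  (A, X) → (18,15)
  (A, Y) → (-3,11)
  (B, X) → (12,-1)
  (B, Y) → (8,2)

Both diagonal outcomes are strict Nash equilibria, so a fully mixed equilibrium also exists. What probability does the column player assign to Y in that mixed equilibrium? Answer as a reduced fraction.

6/17

The column player's mix q on X must make the row player indifferent between A and B.
The row player's payoff from A: 18q + (-3)(1−q). From B: 12q + 8(1−q).
Set equal: 6q = 11(1−q) → q = 11/17.
Probability on Y is 1 − 11/17 = 6/17.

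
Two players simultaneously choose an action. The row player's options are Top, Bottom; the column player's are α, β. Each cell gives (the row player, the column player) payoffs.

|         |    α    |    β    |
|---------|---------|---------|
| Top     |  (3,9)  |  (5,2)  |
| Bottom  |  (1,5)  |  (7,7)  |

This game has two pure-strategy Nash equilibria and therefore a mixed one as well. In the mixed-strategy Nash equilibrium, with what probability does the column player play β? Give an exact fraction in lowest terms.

1/2

The column player's mix q on α must make the row player indifferent between Top and Bottom.
The row player's payoff from Top: 3q + 5(1−q). From Bottom: 1q + 7(1−q).
Set equal: 2q = 2(1−q) → q = 2/4 = 1/2.
Probability on β is 1 − 1/2 = 1/2.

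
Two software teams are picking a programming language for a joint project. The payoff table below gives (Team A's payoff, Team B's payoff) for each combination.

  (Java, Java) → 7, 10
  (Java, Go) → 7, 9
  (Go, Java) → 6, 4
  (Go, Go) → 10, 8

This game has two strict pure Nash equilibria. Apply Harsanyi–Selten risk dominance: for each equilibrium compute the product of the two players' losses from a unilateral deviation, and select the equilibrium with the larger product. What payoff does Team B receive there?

8

At both Java: Team A loses 7 − 6 = 1 by deviating; Team B loses 10 − 9 = 1. Product = 1·1 = 1.
At both Go: Team A loses 10 − 7 = 3 by deviating; Team B loses 8 − 4 = 4. Product = 3·4 = 12.
12 > 1, so both Go is risk-dominant. Team B's payoff there is 8.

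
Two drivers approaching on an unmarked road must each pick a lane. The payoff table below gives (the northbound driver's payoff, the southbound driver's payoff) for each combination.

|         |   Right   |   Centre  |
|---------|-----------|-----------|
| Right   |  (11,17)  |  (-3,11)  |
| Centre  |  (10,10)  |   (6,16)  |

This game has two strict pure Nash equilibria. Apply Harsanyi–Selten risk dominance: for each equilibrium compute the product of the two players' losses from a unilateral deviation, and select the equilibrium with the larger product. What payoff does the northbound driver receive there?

6

At both Right: the northbound driver loses 11 − 10 = 1 by deviating; the southbound driver loses 17 − 11 = 6. Product = 1·6 = 6.
At both Centre: the northbound driver loses 6 − (-3) = 9 by deviating; the southbound driver loses 16 − 10 = 6. Product = 9·6 = 54.
54 > 6, so both Centre is risk-dominant. The northbound driver's payoff there is 6.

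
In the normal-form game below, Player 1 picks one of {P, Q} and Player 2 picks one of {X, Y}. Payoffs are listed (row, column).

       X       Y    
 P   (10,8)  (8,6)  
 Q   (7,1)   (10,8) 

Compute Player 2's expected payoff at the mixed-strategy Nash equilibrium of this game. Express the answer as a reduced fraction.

Player 1 mixes with probability p on P, chosen so Player 2 is indifferent: 8p + 1(1−p) = 6p + 8(1−p) gives p = 7/9.
Player 2's expected payoff is 8·7/9 + 1·2/9 = 58/9.

58/9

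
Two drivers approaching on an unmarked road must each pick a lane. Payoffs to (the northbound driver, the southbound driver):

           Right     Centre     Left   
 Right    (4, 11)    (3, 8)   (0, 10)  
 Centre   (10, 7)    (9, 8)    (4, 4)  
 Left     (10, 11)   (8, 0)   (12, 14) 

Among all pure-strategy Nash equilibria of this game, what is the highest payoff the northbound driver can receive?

Both Centre is a pure NE (the northbound driver: 9 ≥ 8; the southbound driver: 8 ≥ 7). The northbound driver gets 9.
Both Left is a pure NE (the northbound driver: 12 ≥ 4; the southbound driver: 14 ≥ 11). The northbound driver gets 12.
Every other cell has a profitable deviation for at least one player. Highest of {9, 12} is 12.

12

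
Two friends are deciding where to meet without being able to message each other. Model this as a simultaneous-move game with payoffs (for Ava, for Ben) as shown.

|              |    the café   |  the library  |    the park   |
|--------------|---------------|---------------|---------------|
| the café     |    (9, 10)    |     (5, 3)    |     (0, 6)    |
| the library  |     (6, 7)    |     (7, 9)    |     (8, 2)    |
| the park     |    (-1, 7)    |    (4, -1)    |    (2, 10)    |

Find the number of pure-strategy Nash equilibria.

2

Both the café: Ava gets 9 (best alternative 6); Ben gets 10 (best alternative 6). Neither deviates — NE.
Both the library: Ava gets 7 (best alternative 5); Ben gets 9 (best alternative 7). Neither deviates — NE.
Both the park is not a NE: Ava would switch to the library (8 > 2).
No other cell survives both best-response checks, so there are 2 pure NE.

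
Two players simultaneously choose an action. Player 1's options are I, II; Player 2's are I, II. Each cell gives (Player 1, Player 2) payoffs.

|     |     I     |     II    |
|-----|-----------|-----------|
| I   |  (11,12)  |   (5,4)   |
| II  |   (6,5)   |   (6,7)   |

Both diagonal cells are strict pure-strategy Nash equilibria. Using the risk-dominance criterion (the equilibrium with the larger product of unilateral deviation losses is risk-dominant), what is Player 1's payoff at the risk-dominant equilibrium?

At both I: Player 1 loses 11 − 6 = 5 by deviating; Player 2 loses 12 − 4 = 8. Product = 5·8 = 40.
At both II: Player 1 loses 6 − 5 = 1 by deviating; Player 2 loses 7 − 5 = 2. Product = 1·2 = 2.
40 > 2, so both I is risk-dominant. Player 1's payoff there is 11.

11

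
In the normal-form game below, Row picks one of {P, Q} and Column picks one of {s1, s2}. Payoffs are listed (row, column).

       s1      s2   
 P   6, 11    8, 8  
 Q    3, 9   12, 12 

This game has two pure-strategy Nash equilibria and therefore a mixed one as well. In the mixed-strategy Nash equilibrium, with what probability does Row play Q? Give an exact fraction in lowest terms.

1/2

Row's mix p on P must make Column indifferent between s1 and s2.
Column's payoff from s1: 11p + 9(1−p). From s2: 8p + 12(1−p).
Set equal: 3p = 3(1−p) → p = 3/6 = 1/2.
Probability on Q is 1 − 1/2 = 1/2.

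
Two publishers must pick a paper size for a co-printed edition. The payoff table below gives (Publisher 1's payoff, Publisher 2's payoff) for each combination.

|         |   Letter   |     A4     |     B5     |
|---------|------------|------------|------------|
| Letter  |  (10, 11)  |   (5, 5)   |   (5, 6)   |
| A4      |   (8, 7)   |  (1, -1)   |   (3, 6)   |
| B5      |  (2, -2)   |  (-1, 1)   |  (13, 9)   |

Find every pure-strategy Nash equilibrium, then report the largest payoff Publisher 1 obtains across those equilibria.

13

Both Letter is a pure NE (Publisher 1: 10 ≥ 8; Publisher 2: 11 ≥ 6). Publisher 1 gets 10.
Both B5 is a pure NE (Publisher 1: 13 ≥ 5; Publisher 2: 9 ≥ 1). Publisher 1 gets 13.
Every other cell has a profitable deviation for at least one player. Highest of {10, 13} is 13.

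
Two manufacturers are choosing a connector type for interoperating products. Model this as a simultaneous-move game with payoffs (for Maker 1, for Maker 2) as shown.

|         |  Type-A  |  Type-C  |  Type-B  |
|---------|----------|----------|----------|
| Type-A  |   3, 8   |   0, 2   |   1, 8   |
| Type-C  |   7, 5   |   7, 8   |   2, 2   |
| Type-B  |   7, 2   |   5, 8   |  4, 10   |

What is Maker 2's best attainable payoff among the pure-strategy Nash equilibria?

Both Type-C is a pure NE (Maker 1: 7 ≥ 5; Maker 2: 8 ≥ 5). Maker 2 gets 8.
Both Type-B is a pure NE (Maker 1: 4 ≥ 2; Maker 2: 10 ≥ 8). Maker 2 gets 10.
Every other cell has a profitable deviation for at least one player. Highest of {8, 10} is 10.

10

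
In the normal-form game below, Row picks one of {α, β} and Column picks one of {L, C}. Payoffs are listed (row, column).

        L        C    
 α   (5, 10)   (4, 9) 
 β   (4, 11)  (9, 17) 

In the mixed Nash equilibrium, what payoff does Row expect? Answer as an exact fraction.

29/6

Column mixes with probability q on L, chosen so Row is indifferent: 5q + 4(1−q) = 4q + 9(1−q) gives q = 5/6.
Row's expected payoff (from either row, since indifferent) is 5·5/6 + 4·1/6 = 29/6.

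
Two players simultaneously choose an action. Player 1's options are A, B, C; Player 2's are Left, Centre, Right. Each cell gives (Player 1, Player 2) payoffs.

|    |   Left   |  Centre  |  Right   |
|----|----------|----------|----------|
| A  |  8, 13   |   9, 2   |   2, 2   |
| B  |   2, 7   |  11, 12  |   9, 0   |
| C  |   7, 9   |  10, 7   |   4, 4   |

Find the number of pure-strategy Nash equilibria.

2

(A, Left): Player 1 gets 8 (best alternative 7); Player 2 gets 13 (best alternative 2). Neither deviates — NE.
(B, Centre): Player 1 gets 11 (best alternative 10); Player 2 gets 12 (best alternative 7). Neither deviates — NE.
(C, Right) is not a NE: Player 1 would switch to B (9 > 4).
No other cell survives both best-response checks, so there are 2 pure NE.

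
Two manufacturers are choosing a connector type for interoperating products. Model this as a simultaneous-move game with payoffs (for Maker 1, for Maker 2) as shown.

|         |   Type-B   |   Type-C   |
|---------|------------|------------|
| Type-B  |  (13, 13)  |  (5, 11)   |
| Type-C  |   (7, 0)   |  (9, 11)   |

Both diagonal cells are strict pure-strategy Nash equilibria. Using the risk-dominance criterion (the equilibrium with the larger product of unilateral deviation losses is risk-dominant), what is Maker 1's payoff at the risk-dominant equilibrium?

9

At both Type-B: Maker 1 loses 13 − 7 = 6 by deviating; Maker 2 loses 13 − 11 = 2. Product = 6·2 = 12.
At both Type-C: Maker 1 loses 9 − 5 = 4 by deviating; Maker 2 loses 11 − 0 = 11. Product = 4·11 = 44.
44 > 12, so both Type-C is risk-dominant. Maker 1's payoff there is 9.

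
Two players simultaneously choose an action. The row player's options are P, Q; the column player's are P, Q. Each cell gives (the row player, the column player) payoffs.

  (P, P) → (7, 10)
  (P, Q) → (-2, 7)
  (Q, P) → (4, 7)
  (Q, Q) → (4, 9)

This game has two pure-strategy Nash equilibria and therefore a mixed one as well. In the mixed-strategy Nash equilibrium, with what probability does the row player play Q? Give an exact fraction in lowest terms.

The row player's mix p on P must make the column player indifferent between P and Q.
The column player's payoff from P: 10p + 7(1−p). From Q: 7p + 9(1−p).
Set equal: 3p = 2(1−p) → p = 2/5.
Probability on Q is 1 − 2/5 = 3/5.

3/5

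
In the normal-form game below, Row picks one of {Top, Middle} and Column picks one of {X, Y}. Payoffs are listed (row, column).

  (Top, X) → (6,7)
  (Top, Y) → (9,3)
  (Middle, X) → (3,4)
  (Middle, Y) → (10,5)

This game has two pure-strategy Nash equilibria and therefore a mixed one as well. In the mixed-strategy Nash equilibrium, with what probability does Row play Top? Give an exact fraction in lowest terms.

1/5

Row's mix p on Top must make Column indifferent between X and Y.
Column's payoff from X: 7p + 4(1−p). From Y: 3p + 5(1−p).
Set equal: 4p = 1(1−p) → p = 1/5.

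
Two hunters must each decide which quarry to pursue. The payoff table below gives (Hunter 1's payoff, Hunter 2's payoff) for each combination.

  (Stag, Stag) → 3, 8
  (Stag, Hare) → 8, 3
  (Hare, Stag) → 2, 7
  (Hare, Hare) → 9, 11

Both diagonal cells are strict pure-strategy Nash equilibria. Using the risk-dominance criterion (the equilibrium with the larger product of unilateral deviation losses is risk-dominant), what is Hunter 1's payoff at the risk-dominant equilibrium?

3

At both Stag: Hunter 1 loses 3 − 2 = 1 by deviating; Hunter 2 loses 8 − 3 = 5. Product = 1·5 = 5.
At both Hare: Hunter 1 loses 9 − 8 = 1 by deviating; Hunter 2 loses 11 − 7 = 4. Product = 1·4 = 4.
5 > 4, so both Stag is risk-dominant. Hunter 1's payoff there is 3.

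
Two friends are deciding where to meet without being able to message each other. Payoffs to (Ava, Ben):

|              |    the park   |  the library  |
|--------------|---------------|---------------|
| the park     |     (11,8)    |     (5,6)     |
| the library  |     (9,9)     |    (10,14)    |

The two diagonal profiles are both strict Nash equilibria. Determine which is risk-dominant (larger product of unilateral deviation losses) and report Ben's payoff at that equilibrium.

At both the park: Ava loses 11 − 9 = 2 by deviating; Ben loses 8 − 6 = 2. Product = 2·2 = 4.
At both the library: Ava loses 10 − 5 = 5 by deviating; Ben loses 14 − 9 = 5. Product = 5·5 = 25.
25 > 4, so both the library is risk-dominant. Ben's payoff there is 14.

14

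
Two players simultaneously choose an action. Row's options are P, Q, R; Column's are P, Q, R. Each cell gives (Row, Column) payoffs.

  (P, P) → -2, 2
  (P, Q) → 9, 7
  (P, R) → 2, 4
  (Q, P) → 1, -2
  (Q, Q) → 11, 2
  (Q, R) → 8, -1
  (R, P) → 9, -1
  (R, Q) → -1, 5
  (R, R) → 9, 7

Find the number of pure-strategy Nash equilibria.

Both Q: Row gets 11 (best alternative 9); Column gets 2 (best alternative -1). Neither deviates — NE.
Both R: Row gets 9 (best alternative 8); Column gets 7 (best alternative 5). Neither deviates — NE.
Both P is not a NE: Row would switch to R (9 > -2).
No other cell survives both best-response checks, so there are 2 pure NE.

2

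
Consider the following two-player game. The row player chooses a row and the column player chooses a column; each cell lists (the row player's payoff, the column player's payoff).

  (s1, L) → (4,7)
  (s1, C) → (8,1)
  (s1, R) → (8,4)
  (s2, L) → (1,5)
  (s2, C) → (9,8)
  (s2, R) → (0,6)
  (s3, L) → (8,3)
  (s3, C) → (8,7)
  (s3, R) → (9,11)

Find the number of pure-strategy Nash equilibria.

2

(s2, C): the row player gets 9 (best alternative 8); the column player gets 8 (best alternative 6). Neither deviates — NE.
(s3, R): the row player gets 9 (best alternative 8); the column player gets 11 (best alternative 7). Neither deviates — NE.
(s1, L) is not a NE: the row player would switch to s3 (8 > 4).
No other cell survives both best-response checks, so there are 2 pure NE.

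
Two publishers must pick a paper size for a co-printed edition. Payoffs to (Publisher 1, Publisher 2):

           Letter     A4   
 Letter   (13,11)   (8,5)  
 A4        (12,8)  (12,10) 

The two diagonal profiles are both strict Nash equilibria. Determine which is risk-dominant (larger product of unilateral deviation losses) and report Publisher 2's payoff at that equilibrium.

10

At both Letter: Publisher 1 loses 13 − 12 = 1 by deviating; Publisher 2 loses 11 − 5 = 6. Product = 1·6 = 6.
At both A4: Publisher 1 loses 12 − 8 = 4 by deviating; Publisher 2 loses 10 − 8 = 2. Product = 4·2 = 8.
8 > 6, so both A4 is risk-dominant. Publisher 2's payoff there is 10.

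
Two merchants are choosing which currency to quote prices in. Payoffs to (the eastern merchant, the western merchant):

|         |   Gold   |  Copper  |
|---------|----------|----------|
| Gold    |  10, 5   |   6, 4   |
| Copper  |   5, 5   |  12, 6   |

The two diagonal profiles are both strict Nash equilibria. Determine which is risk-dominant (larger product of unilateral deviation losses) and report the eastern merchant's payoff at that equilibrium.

12

At both Gold: the eastern merchant loses 10 − 5 = 5 by deviating; the western merchant loses 5 − 4 = 1. Product = 5·1 = 5.
At both Copper: the eastern merchant loses 12 − 6 = 6 by deviating; the western merchant loses 6 − 5 = 1. Product = 6·1 = 6.
6 > 5, so both Copper is risk-dominant. The eastern merchant's payoff there is 12.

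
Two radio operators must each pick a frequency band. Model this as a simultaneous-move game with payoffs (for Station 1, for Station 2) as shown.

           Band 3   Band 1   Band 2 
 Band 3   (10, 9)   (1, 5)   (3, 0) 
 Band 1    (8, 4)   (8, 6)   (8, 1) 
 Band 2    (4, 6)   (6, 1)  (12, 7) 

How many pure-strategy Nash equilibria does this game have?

Both Band 3: Station 1 gets 10 (best alternative 8); Station 2 gets 9 (best alternative 5). Neither deviates — NE.
Both Band 1: Station 1 gets 8 (best alternative 6); Station 2 gets 6 (best alternative 4). Neither deviates — NE.
Both Band 2: Station 1 gets 12 (best alternative 8); Station 2 gets 7 (best alternative 6). Neither deviates — NE.
(Band 1, Band 3) is not a NE: Station 1 would switch to Band 3 (10 > 8).
No other cell survives both best-response checks, so there are 3 pure NE.

3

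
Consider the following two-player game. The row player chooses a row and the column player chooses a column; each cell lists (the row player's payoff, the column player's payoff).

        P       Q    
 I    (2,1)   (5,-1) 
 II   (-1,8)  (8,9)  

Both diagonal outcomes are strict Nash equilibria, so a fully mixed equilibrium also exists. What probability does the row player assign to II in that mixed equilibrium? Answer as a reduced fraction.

The row player's mix p on I must make the column player indifferent between P and Q.
The column player's payoff from P: 1p + 8(1−p). From Q: (-1)p + 9(1−p).
Set equal: 2p = 1(1−p) → p = 1/3.
Probability on II is 1 − 1/3 = 2/3.

2/3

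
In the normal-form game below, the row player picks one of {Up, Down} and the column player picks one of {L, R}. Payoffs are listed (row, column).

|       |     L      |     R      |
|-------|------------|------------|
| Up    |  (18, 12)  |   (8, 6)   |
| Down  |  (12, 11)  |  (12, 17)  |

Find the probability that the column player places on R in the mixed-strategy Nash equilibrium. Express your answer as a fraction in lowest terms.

3/5

The column player's mix q on L must make the row player indifferent between Up and Down.
The row player's payoff from Up: 18q + 8(1−q). From Down: 12q + 12(1−q).
Set equal: 6q = 4(1−q) → q = 4/10 = 2/5.
Probability on R is 1 − 2/5 = 3/5.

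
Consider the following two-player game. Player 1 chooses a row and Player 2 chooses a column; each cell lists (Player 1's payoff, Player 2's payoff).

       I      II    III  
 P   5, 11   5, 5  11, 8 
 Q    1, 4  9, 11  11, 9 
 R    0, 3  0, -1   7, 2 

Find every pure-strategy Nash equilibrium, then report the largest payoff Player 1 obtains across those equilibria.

9

(P, I) is a pure NE (Player 1: 5 ≥ 1; Player 2: 11 ≥ 8). Player 1 gets 5.
(Q, II) is a pure NE (Player 1: 9 ≥ 5; Player 2: 11 ≥ 9). Player 1 gets 9.
Every other cell has a profitable deviation for at least one player. Highest of {5, 9} is 9.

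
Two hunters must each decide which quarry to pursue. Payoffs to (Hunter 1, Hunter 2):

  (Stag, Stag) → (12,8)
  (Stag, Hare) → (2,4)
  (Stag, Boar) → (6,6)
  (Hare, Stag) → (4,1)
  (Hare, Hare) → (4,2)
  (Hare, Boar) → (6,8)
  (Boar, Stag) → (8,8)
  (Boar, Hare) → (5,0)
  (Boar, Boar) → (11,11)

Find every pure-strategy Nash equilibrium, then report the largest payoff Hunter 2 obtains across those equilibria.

Both Stag is a pure NE (Hunter 1: 12 ≥ 8; Hunter 2: 8 ≥ 6). Hunter 2 gets 8.
Both Boar is a pure NE (Hunter 1: 11 ≥ 6; Hunter 2: 11 ≥ 8). Hunter 2 gets 11.
Every other cell has a profitable deviation for at least one player. Highest of {8, 11} is 11.

11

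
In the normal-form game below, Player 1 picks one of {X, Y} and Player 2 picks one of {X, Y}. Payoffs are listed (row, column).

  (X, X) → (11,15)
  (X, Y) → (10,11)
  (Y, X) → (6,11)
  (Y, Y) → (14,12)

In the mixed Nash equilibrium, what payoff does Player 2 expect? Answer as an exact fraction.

Player 1 mixes with probability p on X, chosen so Player 2 is indifferent: 15p + 11(1−p) = 11p + 12(1−p) gives p = 1/5.
Player 2's expected payoff is 15·1/5 + 11·4/5 = 59/5.

59/5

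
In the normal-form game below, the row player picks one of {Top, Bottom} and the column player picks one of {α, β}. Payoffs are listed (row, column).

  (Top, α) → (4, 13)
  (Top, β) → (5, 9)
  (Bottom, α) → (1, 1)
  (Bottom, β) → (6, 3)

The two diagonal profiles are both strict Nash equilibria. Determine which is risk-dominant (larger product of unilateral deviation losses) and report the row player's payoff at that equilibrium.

At (Top, α): the row player loses 4 − 1 = 3 by deviating; the column player loses 13 − 9 = 4. Product = 3·4 = 12.
At (Bottom, β): the row player loses 6 − 5 = 1 by deviating; the column player loses 3 − 1 = 2. Product = 1·2 = 2.
12 > 2, so (Top, α) is risk-dominant. The row player's payoff there is 4.

4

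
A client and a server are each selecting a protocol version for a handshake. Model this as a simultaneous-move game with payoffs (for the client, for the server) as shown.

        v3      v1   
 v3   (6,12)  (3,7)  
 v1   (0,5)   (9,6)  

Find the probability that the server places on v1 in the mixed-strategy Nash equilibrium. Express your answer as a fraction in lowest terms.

The server's mix q on v3 must make the client indifferent between v3 and v1.
The client's payoff from v3: 6q + 3(1−q). From v1: 0q + 9(1−q).
Set equal: 6q = 6(1−q) → q = 6/12 = 1/2.
Probability on v1 is 1 − 1/2 = 1/2.

1/2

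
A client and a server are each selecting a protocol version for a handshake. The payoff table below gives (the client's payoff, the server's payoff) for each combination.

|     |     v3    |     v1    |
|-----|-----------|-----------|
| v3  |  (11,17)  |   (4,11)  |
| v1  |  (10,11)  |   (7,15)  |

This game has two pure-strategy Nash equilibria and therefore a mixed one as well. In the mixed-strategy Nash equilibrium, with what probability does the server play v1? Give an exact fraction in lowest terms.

The server's mix q on v3 must make the client indifferent between v3 and v1.
The client's payoff from v3: 11q + 4(1−q). From v1: 10q + 7(1−q).
Set equal: 1q = 3(1−q) → q = 3/4.
Probability on v1 is 1 − 3/4 = 1/4.

1/4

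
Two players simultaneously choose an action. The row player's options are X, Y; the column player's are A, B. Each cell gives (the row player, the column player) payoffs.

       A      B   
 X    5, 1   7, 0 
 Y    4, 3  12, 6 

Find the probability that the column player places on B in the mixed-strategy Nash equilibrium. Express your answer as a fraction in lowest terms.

The column player's mix q on A must make the row player indifferent between X and Y.
The row player's payoff from X: 5q + 7(1−q). From Y: 4q + 12(1−q).
Set equal: 1q = 5(1−q) → q = 5/6.
Probability on B is 1 − 5/6 = 1/6.

1/6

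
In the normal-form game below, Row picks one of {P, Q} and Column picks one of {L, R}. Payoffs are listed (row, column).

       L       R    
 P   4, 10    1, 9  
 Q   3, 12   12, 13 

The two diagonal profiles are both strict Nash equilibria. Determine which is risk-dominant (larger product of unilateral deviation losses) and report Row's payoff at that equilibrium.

12

At (P, L): Row loses 4 − 3 = 1 by deviating; Column loses 10 − 9 = 1. Product = 1·1 = 1.
At (Q, R): Row loses 12 − 1 = 11 by deviating; Column loses 13 − 12 = 1. Product = 11·1 = 11.
11 > 1, so (Q, R) is risk-dominant. Row's payoff there is 12.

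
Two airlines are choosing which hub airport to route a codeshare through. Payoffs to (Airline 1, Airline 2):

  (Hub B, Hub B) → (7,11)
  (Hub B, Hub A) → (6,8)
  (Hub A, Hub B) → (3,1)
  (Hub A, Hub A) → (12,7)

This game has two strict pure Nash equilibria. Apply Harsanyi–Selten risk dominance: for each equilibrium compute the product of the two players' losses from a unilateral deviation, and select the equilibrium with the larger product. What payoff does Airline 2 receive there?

At both Hub B: Airline 1 loses 7 − 3 = 4 by deviating; Airline 2 loses 11 − 8 = 3. Product = 4·3 = 12.
At both Hub A: Airline 1 loses 12 − 6 = 6 by deviating; Airline 2 loses 7 − 1 = 6. Product = 6·6 = 36.
36 > 12, so both Hub A is risk-dominant. Airline 2's payoff there is 7.

7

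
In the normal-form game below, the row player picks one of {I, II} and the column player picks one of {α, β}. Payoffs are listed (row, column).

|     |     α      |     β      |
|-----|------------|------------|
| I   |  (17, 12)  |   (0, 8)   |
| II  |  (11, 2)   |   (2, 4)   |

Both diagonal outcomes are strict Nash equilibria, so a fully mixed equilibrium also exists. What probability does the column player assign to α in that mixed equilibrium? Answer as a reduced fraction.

The column player's mix q on α must make the row player indifferent between I and II.
The row player's payoff from I: 17q + 0(1−q). From II: 11q + 2(1−q).
Set equal: 6q = 2(1−q) → q = 2/8 = 1/4.

1/4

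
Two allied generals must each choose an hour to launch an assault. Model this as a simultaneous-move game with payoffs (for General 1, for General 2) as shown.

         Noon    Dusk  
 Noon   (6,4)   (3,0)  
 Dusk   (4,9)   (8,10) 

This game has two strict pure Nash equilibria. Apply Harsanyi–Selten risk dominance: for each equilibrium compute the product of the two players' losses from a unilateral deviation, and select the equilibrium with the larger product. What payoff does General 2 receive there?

4

At both Noon: General 1 loses 6 − 4 = 2 by deviating; General 2 loses 4 − 0 = 4. Product = 2·4 = 8.
At both Dusk: General 1 loses 8 − 3 = 5 by deviating; General 2 loses 10 − 9 = 1. Product = 5·1 = 5.
8 > 5, so both Noon is risk-dominant. General 2's payoff there is 4.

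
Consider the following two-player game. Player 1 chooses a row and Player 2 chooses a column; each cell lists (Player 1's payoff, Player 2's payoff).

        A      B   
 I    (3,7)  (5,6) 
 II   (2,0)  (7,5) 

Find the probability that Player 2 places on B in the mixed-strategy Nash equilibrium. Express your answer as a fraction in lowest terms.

Player 2's mix q on A must make Player 1 indifferent between I and II.
Player 1's payoff from I: 3q + 5(1−q). From II: 2q + 7(1−q).
Set equal: 1q = 2(1−q) → q = 2/3.
Probability on B is 1 − 2/3 = 1/3.

1/3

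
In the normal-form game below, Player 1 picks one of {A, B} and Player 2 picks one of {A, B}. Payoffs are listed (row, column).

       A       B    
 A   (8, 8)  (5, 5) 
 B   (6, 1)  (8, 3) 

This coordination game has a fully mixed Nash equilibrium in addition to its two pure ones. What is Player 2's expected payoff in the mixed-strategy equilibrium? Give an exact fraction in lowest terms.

19/5

Player 1 mixes with probability p on A, chosen so Player 2 is indifferent: 8p + 1(1−p) = 5p + 3(1−p) gives p = 2/5.
Player 2's expected payoff is 8·2/5 + 1·3/5 = 19/5.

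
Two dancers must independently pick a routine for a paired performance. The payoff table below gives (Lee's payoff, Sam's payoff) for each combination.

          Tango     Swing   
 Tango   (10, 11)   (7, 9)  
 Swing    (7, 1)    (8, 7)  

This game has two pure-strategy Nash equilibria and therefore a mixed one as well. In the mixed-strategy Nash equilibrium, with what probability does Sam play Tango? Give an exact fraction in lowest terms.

1/4

Sam's mix q on Tango must make Lee indifferent between Tango and Swing.
Lee's payoff from Tango: 10q + 7(1−q). From Swing: 7q + 8(1−q).
Set equal: 3q = 1(1−q) → q = 1/4.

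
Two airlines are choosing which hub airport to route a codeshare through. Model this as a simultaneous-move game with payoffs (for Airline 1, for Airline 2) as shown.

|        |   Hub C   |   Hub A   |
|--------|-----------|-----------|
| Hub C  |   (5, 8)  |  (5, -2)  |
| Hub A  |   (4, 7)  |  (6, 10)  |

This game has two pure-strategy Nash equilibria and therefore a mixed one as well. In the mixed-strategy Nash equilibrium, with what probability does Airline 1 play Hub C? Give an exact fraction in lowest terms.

3/13

Airline 1's mix p on Hub C must make Airline 2 indifferent between Hub C and Hub A.
Airline 2's payoff from Hub C: 8p + 7(1−p). From Hub A: (-2)p + 10(1−p).
Set equal: 10p = 3(1−p) → p = 3/13.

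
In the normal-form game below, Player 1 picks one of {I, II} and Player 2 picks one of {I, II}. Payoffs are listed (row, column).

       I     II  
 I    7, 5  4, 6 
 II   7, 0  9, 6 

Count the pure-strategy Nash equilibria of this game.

1

Both II: Player 1 gets 9 (best alternative 4); Player 2 gets 6 (best alternative 0). Neither deviates — NE.
Both I is not a NE: Player 2 would switch to II (6 > 5).
No other cell survives both best-response checks, so there is 1 pure NE.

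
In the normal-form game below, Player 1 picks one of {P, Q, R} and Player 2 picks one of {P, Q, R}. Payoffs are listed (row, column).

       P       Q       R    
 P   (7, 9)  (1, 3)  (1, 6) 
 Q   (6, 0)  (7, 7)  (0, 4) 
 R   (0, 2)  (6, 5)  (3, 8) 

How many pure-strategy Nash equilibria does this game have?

Both P: Player 1 gets 7 (best alternative 6); Player 2 gets 9 (best alternative 6). Neither deviates — NE.
Both Q: Player 1 gets 7 (best alternative 6); Player 2 gets 7 (best alternative 4). Neither deviates — NE.
Both R: Player 1 gets 3 (best alternative 1); Player 2 gets 8 (best alternative 5). Neither deviates — NE.
(P, Q) is not a NE: Player 1 would switch to Q (7 > 1).
No other cell survives both best-response checks, so there are 3 pure NE.

3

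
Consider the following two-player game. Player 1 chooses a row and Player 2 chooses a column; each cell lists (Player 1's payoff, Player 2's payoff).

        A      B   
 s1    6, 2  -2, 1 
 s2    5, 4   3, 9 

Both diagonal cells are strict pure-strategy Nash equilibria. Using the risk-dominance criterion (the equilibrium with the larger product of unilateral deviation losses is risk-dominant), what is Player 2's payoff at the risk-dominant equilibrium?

9

At (s1, A): Player 1 loses 6 − 5 = 1 by deviating; Player 2 loses 2 − 1 = 1. Product = 1·1 = 1.
At (s2, B): Player 1 loses 3 − (-2) = 5 by deviating; Player 2 loses 9 − 4 = 5. Product = 5·5 = 25.
25 > 1, so (s2, B) is risk-dominant. Player 2's payoff there is 9.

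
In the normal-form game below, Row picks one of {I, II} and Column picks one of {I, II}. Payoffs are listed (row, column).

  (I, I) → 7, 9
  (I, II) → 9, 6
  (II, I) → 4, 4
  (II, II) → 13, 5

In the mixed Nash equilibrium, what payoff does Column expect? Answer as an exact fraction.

21/4

Row mixes with probability p on I, chosen so Column is indifferent: 9p + 4(1−p) = 6p + 5(1−p) gives p = 1/4.
Column's expected payoff is 9·1/4 + 4·3/4 = 21/4.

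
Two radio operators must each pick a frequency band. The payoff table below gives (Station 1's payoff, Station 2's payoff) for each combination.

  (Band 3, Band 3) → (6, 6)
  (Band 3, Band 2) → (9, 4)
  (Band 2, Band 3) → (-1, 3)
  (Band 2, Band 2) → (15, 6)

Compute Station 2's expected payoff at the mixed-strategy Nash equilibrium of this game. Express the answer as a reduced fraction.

Station 1 mixes with probability p on Band 3, chosen so Station 2 is indifferent: 6p + 3(1−p) = 4p + 6(1−p) gives p = 3/5.
Station 2's expected payoff is 6·3/5 + 3·2/5 = 24/5.

24/5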